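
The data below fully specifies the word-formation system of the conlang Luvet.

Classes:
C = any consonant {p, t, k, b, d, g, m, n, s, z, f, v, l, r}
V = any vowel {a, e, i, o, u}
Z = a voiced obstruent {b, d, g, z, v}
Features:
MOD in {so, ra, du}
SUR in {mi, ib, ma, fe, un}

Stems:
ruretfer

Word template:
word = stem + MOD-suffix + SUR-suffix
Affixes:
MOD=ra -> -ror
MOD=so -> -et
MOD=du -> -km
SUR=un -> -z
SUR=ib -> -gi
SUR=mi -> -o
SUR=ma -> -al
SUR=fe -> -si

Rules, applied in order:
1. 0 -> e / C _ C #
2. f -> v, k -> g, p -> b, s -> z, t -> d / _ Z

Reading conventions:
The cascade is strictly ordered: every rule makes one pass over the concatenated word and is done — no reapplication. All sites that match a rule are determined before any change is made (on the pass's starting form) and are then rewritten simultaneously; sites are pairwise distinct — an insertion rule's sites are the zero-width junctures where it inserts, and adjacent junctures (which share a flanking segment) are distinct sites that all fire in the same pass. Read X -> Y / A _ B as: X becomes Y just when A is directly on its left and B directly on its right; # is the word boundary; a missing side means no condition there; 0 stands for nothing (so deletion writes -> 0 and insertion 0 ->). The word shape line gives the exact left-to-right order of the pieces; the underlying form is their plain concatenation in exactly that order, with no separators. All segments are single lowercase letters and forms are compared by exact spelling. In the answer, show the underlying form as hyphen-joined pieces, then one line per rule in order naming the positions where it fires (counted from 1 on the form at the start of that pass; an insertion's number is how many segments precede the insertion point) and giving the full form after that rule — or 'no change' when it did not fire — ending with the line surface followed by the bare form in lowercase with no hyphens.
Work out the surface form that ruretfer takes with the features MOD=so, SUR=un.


underlying: ruretfer-et-z
1. 0 -> e / C _ C #: inserts after position(s) 10: ruretferetez
2. f -> v, k -> g, p -> b, s -> z, t -> d / _ Z: no change
surface: ruretferetez


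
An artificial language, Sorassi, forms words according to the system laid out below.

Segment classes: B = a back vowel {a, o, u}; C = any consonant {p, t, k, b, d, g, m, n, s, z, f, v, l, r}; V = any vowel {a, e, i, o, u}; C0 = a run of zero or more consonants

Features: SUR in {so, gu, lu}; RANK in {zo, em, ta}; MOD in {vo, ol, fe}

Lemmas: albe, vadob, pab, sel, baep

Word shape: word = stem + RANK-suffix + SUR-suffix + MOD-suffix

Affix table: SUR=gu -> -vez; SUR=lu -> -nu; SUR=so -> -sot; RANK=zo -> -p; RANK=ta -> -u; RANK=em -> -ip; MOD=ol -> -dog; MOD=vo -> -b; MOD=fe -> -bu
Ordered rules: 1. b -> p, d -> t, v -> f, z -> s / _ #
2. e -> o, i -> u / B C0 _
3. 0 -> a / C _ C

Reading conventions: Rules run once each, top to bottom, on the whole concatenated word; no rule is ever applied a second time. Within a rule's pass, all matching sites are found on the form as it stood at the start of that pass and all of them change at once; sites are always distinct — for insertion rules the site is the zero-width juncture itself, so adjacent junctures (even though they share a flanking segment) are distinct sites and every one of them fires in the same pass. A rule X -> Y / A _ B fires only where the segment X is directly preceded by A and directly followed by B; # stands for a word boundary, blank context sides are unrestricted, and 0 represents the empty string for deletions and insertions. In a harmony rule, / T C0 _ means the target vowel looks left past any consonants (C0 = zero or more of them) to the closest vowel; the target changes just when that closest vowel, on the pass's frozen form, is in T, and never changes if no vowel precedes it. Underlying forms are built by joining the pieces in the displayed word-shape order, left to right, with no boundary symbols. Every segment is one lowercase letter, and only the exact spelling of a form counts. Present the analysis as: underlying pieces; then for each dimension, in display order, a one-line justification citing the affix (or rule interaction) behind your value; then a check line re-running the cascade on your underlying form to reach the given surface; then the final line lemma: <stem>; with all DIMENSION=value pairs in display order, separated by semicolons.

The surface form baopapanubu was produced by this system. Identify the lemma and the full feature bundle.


underlying: baep-p-nu-bu
SUR=lu - signalled by the affix -nu
RANK=zo - signalled by the affix -p
MOD=fe - signalled by the affix -bu
check: baeppnubu -> baeppnubu -> baoppnubu -> baopapanubu
lemma: baep; SUR=lu; RANK=zo; MOD=fe


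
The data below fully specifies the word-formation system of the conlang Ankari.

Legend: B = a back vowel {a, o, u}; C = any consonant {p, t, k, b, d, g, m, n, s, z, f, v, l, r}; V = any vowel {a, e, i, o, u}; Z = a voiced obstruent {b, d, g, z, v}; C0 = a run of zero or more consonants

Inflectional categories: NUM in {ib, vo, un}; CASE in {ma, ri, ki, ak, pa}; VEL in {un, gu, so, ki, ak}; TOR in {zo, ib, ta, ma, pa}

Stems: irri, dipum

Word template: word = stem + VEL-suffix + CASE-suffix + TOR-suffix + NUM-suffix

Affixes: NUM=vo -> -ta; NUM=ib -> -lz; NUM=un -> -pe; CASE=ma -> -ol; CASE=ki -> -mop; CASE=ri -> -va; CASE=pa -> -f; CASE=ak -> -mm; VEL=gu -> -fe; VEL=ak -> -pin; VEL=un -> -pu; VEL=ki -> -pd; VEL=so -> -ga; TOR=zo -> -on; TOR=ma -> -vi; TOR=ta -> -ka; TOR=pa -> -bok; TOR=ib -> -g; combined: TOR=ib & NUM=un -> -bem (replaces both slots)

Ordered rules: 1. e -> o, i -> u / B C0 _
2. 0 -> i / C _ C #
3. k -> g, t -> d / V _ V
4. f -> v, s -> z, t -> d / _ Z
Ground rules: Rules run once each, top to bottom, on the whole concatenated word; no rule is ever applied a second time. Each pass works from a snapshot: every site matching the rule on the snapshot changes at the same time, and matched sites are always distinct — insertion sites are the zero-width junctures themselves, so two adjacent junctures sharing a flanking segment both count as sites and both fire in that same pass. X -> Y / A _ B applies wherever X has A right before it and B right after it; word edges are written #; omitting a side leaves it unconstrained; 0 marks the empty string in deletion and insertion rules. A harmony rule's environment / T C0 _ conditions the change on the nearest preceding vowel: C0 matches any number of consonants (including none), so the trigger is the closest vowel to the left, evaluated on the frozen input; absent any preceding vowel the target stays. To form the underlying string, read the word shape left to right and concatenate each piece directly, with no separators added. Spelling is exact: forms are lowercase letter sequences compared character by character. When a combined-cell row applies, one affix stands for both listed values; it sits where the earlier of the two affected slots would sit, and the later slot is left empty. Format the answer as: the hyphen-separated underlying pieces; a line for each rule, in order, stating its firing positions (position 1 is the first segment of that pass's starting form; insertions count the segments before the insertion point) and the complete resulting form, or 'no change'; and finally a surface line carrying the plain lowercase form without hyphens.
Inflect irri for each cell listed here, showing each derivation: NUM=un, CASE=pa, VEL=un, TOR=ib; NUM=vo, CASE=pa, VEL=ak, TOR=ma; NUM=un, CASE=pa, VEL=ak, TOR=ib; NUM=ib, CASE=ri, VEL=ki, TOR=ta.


cell NUM=un, CASE=pa, VEL=un, TOR=ib:
underlying: irri-pu-f-bem
1. e -> o, i -> u / B C0 _: fires at position(s) 9: irripufbom
2. 0 -> i / C _ C #: no change
3. k -> g, t -> d / V _ V: no change
4. f -> v, s -> z, t -> d / _ Z: fires at position(s) 7: irripuvbom
surface: irripuvbom

cell NUM=vo, CASE=pa, VEL=ak, TOR=ma:
underlying: irri-pin-f-vi-ta
1. e -> o, i -> u / B C0 _: no change
2. 0 -> i / C _ C #: no change
3. k -> g, t -> d / V _ V: fires at position(s) 11: irripinfvida
4. f -> v, s -> z, t -> d / _ Z: fires at position(s) 8: irripinvvida
surface: irripinvvida

cell NUM=un, CASE=pa, VEL=ak, TOR=ib:
underlying: irri-pin-f-bem
1. e -> o, i -> u / B C0 _: no change
2. 0 -> i / C _ C #: no change
3. k -> g, t -> d / V _ V: no change
4. f -> v, s -> z, t -> d / _ Z: fires at position(s) 8: irripinvbem
surface: irripinvbem

cell NUM=ib, CASE=ri, VEL=ki, TOR=ta:
underlying: irri-pd-va-ka-lz
1. e -> o, i -> u / B C0 _: no change
2. 0 -> i / C _ C #: inserts after position(s) 11: irripdvakaliz
3. k -> g, t -> d / V _ V: fires at position(s) 9: irripdvagaliz
4. f -> v, s -> z, t -> d / _ Z: no change
surface: irripdvagaliz


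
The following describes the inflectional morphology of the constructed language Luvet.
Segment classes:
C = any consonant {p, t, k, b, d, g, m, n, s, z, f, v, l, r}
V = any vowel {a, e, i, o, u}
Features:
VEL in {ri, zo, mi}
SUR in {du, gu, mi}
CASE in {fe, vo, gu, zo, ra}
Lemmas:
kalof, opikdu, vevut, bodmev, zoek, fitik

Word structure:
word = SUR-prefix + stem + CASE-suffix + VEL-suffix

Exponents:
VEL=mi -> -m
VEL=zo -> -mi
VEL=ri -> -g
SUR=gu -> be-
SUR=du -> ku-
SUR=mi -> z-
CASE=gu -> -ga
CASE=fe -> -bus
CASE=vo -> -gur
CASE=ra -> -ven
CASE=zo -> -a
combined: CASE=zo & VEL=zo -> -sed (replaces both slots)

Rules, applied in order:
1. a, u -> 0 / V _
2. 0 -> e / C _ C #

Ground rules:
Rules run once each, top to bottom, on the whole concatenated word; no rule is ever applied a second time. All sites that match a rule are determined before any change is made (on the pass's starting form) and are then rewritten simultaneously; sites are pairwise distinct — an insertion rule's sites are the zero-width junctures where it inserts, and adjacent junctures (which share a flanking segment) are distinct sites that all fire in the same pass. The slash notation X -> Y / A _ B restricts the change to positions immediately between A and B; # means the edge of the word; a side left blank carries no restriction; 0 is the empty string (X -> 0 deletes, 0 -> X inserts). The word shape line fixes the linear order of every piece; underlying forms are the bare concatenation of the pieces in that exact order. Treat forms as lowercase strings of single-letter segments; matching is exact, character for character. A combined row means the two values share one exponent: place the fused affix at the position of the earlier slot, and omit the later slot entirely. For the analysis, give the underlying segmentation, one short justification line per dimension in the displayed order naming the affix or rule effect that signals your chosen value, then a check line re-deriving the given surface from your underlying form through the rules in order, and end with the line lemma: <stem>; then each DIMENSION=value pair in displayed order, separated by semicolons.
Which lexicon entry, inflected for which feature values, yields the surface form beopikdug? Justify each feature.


underlying: be-opikdu-a-g
VEL=ri - signalled by the affix -g
SUR=gu - signalled by the affix be-
CASE=zo - signalled by the affix -a
check: beopikduag -> beopikdug -> beopikdug
lemma: opikdu; VEL=ri; SUR=gu; CASE=zo


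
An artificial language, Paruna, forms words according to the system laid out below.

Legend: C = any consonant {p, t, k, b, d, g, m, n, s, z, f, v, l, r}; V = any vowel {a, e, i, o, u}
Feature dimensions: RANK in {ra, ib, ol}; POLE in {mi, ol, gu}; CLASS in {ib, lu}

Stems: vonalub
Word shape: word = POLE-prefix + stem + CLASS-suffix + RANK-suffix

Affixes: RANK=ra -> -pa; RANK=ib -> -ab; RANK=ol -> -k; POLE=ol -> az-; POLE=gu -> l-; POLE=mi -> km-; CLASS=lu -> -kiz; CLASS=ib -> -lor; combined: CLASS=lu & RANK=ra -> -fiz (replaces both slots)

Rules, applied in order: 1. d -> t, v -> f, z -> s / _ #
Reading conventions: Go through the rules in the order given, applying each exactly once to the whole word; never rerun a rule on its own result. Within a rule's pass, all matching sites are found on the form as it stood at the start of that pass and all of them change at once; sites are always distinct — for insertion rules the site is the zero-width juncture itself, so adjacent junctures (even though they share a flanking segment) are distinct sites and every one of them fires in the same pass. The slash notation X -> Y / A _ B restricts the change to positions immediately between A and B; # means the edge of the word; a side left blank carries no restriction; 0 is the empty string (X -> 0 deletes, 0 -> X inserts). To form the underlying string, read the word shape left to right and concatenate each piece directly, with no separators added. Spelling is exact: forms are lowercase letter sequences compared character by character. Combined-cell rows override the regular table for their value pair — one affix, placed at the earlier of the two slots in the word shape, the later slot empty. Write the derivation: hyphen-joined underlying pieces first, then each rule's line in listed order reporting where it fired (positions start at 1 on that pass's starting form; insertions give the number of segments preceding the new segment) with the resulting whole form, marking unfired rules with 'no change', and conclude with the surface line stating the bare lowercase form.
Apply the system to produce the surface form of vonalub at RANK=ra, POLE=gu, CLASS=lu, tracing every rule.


underlying: l-vonalub-fiz
1. d -> t, v -> f, z -> s / _ #: fires at position(s) 11: lvonalubfis
surface: lvonalubfis


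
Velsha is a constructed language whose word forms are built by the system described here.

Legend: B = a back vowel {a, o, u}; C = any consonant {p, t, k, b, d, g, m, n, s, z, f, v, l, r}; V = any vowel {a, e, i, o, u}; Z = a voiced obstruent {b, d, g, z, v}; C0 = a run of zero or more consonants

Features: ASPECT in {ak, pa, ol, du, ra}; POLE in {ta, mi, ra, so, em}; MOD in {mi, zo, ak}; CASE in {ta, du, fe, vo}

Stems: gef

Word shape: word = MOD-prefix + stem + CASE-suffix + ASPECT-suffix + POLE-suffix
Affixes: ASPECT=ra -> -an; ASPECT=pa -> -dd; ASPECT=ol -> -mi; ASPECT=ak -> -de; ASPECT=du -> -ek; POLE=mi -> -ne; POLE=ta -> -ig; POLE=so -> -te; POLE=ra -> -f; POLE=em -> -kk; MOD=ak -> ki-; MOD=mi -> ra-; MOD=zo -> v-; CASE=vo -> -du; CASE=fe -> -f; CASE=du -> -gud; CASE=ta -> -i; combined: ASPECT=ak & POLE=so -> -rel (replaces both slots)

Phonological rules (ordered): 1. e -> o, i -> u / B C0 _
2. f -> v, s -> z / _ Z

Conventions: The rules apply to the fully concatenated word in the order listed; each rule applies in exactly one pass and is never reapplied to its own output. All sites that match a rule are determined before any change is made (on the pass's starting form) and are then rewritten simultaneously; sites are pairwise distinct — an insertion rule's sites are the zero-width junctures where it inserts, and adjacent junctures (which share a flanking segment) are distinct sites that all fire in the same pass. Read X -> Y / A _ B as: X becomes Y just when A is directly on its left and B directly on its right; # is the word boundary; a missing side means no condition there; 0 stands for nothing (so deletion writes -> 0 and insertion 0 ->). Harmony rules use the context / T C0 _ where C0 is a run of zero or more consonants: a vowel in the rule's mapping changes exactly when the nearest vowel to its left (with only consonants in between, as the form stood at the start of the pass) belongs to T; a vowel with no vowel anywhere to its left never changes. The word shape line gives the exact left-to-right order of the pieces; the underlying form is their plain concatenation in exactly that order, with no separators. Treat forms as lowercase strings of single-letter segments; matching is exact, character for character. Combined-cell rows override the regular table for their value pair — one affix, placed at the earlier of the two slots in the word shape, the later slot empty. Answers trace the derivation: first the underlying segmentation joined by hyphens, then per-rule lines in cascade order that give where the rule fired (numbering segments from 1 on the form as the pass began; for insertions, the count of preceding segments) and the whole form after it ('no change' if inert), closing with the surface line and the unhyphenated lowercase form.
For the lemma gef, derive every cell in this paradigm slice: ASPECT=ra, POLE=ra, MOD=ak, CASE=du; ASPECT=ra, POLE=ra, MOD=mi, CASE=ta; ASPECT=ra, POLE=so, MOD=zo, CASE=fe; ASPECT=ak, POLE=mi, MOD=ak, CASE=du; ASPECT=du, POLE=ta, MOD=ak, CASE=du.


cell ASPECT=ra, POLE=ra, MOD=ak, CASE=du:
underlying: ki-gef-gud-an-f
1. e -> o, i -> u / B C0 _: no change
2. f -> v, s -> z / _ Z: fires at position(s) 5: kigevgudanf
surface: kigevgudanf

cell ASPECT=ra, POLE=ra, MOD=mi, CASE=ta:
underlying: ra-gef-i-an-f
1. e -> o, i -> u / B C0 _: fires at position(s) 4: ragofianf
2. f -> v, s -> z / _ Z: no change
surface: ragofianf

cell ASPECT=ra, POLE=so, MOD=zo, CASE=fe:
underlying: v-gef-f-an-te
1. e -> o, i -> u / B C0 _: fires at position(s) 9: vgeffanto
2. f -> v, s -> z / _ Z: no change
surface: vgeffanto

cell ASPECT=ak, POLE=mi, MOD=ak, CASE=du:
underlying: ki-gef-gud-de-ne
1. e -> o, i -> u / B C0 _: fires at position(s) 10: kigefguddone
2. f -> v, s -> z / _ Z: fires at position(s) 5: kigevguddone
surface: kigevguddone

cell ASPECT=du, POLE=ta, MOD=ak, CASE=du:
underlying: ki-gef-gud-ek-ig
1. e -> o, i -> u / B C0 _: fires at position(s) 9: kigefgudokig
2. f -> v, s -> z / _ Z: fires at position(s) 5: kigevgudokig
surface: kigevgudokig


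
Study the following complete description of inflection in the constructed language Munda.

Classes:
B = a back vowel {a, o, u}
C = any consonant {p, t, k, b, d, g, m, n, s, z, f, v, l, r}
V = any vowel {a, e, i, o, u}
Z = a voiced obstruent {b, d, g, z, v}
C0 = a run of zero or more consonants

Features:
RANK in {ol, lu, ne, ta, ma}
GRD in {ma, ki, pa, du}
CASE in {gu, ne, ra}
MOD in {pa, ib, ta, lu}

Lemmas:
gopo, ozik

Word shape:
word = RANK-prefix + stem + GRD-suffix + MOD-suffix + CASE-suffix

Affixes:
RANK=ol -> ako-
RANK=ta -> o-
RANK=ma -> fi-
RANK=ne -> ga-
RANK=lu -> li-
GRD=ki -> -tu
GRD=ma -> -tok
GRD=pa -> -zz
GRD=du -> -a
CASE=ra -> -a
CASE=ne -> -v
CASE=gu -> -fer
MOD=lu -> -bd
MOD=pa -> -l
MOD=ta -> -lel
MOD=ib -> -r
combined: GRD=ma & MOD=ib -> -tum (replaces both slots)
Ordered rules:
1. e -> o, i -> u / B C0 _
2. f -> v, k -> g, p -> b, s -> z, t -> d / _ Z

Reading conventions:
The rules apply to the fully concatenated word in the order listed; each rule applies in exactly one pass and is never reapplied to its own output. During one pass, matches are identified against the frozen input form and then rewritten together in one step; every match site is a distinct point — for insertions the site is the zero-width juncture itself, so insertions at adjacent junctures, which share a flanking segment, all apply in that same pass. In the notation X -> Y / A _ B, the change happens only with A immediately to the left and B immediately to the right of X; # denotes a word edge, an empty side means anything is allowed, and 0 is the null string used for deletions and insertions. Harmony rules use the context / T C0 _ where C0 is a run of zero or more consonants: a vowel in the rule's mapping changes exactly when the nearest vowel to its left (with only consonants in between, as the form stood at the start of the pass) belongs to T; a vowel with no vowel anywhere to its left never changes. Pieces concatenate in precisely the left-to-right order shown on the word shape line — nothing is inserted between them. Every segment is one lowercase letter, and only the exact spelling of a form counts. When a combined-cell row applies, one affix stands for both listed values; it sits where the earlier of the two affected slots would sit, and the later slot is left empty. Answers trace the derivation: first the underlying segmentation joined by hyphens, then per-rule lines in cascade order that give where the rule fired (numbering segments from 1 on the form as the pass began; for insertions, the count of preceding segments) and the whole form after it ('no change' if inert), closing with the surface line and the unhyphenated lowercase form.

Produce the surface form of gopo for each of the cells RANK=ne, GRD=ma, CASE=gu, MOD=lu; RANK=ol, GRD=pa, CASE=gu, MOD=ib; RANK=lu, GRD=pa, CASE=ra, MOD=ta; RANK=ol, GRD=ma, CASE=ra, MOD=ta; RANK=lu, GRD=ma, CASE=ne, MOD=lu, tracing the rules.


cell RANK=ne, GRD=ma, CASE=gu, MOD=lu:
underlying: ga-gopo-tok-bd-fer
1. e -> o, i -> u / B C0 _: fires at position(s) 13: gagopotokbdfor
2. f -> v, k -> g, p -> b, s -> z, t -> d / _ Z: fires at position(s) 9: gagopotogbdfor
surface: gagopotogbdfor

cell RANK=ol, GRD=pa, CASE=gu, MOD=ib:
underlying: ako-gopo-zz-r-fer
1. e -> o, i -> u / B C0 _: fires at position(s) 12: akogopozzrfor
2. f -> v, k -> g, p -> b, s -> z, t -> d / _ Z: no change
surface: akogopozzrfor

cell RANK=lu, GRD=pa, CASE=ra, MOD=ta:
underlying: li-gopo-zz-lel-a
1. e -> o, i -> u / B C0 _: fires at position(s) 10: ligopozzlola
2. f -> v, k -> g, p -> b, s -> z, t -> d / _ Z: no change
surface: ligopozzlola

cell RANK=ol, GRD=ma, CASE=ra, MOD=ta:
underlying: ako-gopo-tok-lel-a
1. e -> o, i -> u / B C0 _: fires at position(s) 12: akogopotoklola
2. f -> v, k -> g, p -> b, s -> z, t -> d / _ Z: no change
surface: akogopotoklola

cell RANK=lu, GRD=ma, CASE=ne, MOD=lu:
underlying: li-gopo-tok-bd-v
1. e -> o, i -> u / B C0 _: no change
2. f -> v, k -> g, p -> b, s -> z, t -> d / _ Z: fires at position(s) 9: ligopotogbdv
surface: ligopotogbdv


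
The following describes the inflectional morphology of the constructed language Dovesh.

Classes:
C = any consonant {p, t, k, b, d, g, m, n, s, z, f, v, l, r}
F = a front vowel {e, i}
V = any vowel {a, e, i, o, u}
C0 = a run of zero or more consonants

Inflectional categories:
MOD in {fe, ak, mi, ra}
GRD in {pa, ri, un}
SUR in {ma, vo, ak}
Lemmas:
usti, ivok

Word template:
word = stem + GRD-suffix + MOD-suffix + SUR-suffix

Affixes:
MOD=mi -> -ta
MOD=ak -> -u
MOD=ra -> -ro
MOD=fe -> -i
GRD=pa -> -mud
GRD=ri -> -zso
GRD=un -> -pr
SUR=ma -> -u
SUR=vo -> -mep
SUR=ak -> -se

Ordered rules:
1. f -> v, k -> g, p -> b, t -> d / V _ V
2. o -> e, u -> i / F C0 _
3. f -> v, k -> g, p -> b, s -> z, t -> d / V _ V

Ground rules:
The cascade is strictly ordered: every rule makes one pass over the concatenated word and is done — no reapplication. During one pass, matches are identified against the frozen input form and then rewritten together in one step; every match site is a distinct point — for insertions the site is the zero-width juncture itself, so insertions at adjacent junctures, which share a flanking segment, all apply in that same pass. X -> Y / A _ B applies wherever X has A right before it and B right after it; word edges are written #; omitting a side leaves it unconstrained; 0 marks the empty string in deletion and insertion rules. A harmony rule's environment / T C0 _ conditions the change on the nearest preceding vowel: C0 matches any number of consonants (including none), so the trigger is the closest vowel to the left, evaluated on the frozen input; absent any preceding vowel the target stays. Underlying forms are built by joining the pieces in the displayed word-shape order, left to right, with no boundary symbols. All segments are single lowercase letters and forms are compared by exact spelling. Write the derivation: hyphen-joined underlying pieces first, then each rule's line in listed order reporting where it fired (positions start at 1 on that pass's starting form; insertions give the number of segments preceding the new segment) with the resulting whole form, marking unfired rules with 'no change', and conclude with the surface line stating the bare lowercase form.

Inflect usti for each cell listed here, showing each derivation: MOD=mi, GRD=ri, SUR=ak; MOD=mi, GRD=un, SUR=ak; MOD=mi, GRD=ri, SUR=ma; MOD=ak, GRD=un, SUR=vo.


cell MOD=mi, GRD=ri, SUR=ak:
underlying: usti-zso-ta-se
1. f -> v, k -> g, p -> b, t -> d / V _ V: fires at position(s) 8: ustizsodase
2. o -> e, u -> i / F C0 _: fires at position(s) 7: ustizsedase
3. f -> v, k -> g, p -> b, s -> z, t -> d / V _ V: fires at position(s) 10: ustizsedaze
surface: ustizsedaze

cell MOD=mi, GRD=un, SUR=ak:
underlying: usti-pr-ta-se
1. f -> v, k -> g, p -> b, t -> d / V _ V: no change
2. o -> e, u -> i / F C0 _: no change
3. f -> v, k -> g, p -> b, s -> z, t -> d / V _ V: fires at position(s) 9: ustiprtaze
surface: ustiprtaze

cell MOD=mi, GRD=ri, SUR=ma:
underlying: usti-zso-ta-u
1. f -> v, k -> g, p -> b, t -> d / V _ V: fires at position(s) 8: ustizsodau
2. o -> e, u -> i / F C0 _: fires at position(s) 7: ustizsedau
3. f -> v, k -> g, p -> b, s -> z, t -> d / V _ V: no change
surface: ustizsedau

cell MOD=ak, GRD=un, SUR=vo:
underlying: usti-pr-u-mep
1. f -> v, k -> g, p -> b, t -> d / V _ V: no change
2. o -> e, u -> i / F C0 _: fires at position(s) 7: ustiprimep
3. f -> v, k -> g, p -> b, s -> z, t -> d / V _ V: no change
surface: ustiprimep


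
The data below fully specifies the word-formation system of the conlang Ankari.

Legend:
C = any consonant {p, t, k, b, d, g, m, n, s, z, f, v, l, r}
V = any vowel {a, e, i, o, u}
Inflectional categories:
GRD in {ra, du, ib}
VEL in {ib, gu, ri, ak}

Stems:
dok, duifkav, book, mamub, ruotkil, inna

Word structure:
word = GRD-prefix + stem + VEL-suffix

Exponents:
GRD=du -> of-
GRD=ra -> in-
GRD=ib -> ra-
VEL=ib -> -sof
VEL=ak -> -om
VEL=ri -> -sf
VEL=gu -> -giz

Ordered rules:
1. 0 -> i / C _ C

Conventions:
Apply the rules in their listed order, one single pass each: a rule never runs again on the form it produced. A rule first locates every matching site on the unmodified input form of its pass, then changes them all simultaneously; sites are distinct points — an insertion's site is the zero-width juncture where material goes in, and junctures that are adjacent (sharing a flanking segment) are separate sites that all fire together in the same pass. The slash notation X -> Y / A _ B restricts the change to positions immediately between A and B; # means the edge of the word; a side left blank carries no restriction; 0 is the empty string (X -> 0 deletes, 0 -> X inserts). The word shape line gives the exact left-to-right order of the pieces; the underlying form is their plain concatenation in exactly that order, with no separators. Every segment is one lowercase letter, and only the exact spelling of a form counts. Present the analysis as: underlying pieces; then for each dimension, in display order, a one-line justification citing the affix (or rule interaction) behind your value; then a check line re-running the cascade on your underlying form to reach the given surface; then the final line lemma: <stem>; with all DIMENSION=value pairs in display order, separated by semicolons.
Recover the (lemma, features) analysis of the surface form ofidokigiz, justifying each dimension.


underlying: of-dok-giz
GRD=du - signalled by the affix of-
VEL=gu - signalled by the affix -giz
check: ofdokgiz -> ofidokigiz
lemma: dok; GRD=du; VEL=gu


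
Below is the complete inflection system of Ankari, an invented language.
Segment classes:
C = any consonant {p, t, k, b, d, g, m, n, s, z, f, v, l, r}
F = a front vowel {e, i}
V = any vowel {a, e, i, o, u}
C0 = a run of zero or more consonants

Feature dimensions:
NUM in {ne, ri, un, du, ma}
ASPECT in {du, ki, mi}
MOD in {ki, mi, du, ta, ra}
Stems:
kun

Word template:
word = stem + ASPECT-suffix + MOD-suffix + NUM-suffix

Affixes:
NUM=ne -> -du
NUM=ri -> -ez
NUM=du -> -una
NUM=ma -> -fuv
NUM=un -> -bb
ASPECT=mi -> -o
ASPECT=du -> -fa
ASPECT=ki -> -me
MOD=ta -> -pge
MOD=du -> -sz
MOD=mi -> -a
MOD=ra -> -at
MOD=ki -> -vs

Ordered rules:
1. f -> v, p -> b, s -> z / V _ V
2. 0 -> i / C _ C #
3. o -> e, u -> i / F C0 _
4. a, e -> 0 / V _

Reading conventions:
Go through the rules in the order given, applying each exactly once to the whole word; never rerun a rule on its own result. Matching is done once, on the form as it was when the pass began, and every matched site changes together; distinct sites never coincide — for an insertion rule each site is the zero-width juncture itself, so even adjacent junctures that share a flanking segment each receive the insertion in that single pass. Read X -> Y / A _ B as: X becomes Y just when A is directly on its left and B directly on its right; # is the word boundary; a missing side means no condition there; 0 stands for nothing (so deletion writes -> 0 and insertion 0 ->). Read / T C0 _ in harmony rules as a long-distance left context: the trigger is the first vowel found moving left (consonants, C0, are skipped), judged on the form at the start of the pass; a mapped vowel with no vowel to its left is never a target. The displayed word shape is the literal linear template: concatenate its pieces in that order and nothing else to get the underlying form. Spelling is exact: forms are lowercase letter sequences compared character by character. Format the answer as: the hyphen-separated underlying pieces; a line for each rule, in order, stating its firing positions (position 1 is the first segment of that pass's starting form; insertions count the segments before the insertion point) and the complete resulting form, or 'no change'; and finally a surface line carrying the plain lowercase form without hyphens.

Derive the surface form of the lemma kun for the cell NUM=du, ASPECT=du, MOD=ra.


underlying: kun-fa-at-una
1. f -> v, p -> b, s -> z / V _ V: no change
2. 0 -> i / C _ C #: no change
3. o -> e, u -> i / F C0 _: no change
4. a, e -> 0 / V _: fires at position(s) 6: kunfatuna
surface: kunfatuna


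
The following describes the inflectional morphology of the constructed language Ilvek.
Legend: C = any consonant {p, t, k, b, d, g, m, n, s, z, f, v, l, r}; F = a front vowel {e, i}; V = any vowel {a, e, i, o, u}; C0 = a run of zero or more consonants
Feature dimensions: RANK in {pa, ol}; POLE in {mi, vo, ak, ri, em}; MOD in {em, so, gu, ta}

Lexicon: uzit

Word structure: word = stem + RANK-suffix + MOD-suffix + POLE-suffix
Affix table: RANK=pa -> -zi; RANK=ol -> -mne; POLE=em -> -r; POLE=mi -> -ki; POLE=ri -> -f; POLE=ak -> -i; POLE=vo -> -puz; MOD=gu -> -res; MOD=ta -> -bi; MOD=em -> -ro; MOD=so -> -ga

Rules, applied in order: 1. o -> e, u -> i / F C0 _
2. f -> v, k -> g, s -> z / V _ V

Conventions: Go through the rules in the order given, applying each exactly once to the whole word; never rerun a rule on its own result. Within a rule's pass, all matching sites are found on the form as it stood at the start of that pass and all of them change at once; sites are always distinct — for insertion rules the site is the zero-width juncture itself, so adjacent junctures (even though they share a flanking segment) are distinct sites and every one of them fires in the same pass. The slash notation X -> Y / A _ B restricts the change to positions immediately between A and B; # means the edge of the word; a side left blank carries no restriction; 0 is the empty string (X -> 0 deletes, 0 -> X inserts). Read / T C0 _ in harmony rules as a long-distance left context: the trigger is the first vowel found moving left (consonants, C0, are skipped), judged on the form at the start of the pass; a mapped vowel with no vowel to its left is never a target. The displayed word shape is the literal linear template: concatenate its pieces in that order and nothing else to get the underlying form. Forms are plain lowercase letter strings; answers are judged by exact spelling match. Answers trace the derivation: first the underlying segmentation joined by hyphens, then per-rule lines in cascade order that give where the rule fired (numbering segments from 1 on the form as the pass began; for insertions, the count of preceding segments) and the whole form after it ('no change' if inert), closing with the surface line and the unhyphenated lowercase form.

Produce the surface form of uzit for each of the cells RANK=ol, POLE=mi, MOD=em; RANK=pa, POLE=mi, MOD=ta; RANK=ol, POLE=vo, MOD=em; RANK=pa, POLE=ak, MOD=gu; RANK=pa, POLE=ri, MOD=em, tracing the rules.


cell RANK=ol, POLE=mi, MOD=em:
underlying: uzit-mne-ro-ki
1. o -> e, u -> i / F C0 _: fires at position(s) 9: uzitmnereki
2. f -> v, k -> g, s -> z / V _ V: fires at position(s) 10: uzitmneregi
surface: uzitmneregi

cell RANK=pa, POLE=mi, MOD=ta:
underlying: uzit-zi-bi-ki
1. o -> e, u -> i / F C0 _: no change
2. f -> v, k -> g, s -> z / V _ V: fires at position(s) 9: uzitzibigi
surface: uzitzibigi

cell RANK=ol, POLE=vo, MOD=em:
underlying: uzit-mne-ro-puz
1. o -> e, u -> i / F C0 _: fires at position(s) 9: uzitmnerepuz
2. f -> v, k -> g, s -> z / V _ V: no change
surface: uzitmnerepuz

cell RANK=pa, POLE=ak, MOD=gu:
underlying: uzit-zi-res-i
1. o -> e, u -> i / F C0 _: no change
2. f -> v, k -> g, s -> z / V _ V: fires at position(s) 9: uzitzirezi
surface: uzitzirezi

cell RANK=pa, POLE=ri, MOD=em:
underlying: uzit-zi-ro-f
1. o -> e, u -> i / F C0 _: fires at position(s) 8: uzitziref
2. f -> v, k -> g, s -> z / V _ V: no change
surface: uzitziref


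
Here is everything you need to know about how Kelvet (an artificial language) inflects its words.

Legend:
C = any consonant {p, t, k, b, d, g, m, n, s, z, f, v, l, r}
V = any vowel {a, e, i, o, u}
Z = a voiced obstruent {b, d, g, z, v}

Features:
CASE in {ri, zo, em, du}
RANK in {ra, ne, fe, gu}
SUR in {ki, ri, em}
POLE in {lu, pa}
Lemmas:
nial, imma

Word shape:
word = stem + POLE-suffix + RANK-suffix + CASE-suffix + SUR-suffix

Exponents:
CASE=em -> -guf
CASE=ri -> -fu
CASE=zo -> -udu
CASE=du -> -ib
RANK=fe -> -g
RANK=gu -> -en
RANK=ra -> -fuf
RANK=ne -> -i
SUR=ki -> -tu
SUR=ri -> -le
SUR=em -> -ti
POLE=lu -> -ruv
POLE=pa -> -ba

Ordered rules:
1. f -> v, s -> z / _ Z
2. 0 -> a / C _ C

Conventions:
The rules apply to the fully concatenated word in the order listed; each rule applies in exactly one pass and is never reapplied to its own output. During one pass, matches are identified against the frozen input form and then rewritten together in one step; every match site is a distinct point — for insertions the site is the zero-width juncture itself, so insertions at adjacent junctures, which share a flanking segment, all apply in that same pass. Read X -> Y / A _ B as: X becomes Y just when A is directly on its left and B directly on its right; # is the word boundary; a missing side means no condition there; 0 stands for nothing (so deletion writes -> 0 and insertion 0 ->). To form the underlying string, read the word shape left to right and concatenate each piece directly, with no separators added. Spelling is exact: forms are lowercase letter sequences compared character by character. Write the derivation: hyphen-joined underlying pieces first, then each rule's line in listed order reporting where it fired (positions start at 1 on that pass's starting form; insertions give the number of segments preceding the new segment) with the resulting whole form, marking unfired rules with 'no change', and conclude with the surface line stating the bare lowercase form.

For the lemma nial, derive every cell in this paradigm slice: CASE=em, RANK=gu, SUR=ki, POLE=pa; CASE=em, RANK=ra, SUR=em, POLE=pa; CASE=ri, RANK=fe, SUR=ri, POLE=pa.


cell CASE=em, RANK=gu, SUR=ki, POLE=pa:
underlying: nial-ba-en-guf-tu
1. f -> v, s -> z / _ Z: no change
2. 0 -> a / C _ C: inserts after position(s) 4, 8, 11: nialabaenagufatu
surface: nialabaenagufatu

cell CASE=em, RANK=ra, SUR=em, POLE=pa:
underlying: nial-ba-fuf-guf-ti
1. f -> v, s -> z / _ Z: fires at position(s) 9: nialbafuvgufti
2. 0 -> a / C _ C: inserts after position(s) 4, 9, 12: nialabafuvagufati
surface: nialabafuvagufati

cell CASE=ri, RANK=fe, SUR=ri, POLE=pa:
underlying: nial-ba-g-fu-le
1. f -> v, s -> z / _ Z: no change
2. 0 -> a / C _ C: inserts after position(s) 4, 7: nialabagafule
surface: nialabagafule


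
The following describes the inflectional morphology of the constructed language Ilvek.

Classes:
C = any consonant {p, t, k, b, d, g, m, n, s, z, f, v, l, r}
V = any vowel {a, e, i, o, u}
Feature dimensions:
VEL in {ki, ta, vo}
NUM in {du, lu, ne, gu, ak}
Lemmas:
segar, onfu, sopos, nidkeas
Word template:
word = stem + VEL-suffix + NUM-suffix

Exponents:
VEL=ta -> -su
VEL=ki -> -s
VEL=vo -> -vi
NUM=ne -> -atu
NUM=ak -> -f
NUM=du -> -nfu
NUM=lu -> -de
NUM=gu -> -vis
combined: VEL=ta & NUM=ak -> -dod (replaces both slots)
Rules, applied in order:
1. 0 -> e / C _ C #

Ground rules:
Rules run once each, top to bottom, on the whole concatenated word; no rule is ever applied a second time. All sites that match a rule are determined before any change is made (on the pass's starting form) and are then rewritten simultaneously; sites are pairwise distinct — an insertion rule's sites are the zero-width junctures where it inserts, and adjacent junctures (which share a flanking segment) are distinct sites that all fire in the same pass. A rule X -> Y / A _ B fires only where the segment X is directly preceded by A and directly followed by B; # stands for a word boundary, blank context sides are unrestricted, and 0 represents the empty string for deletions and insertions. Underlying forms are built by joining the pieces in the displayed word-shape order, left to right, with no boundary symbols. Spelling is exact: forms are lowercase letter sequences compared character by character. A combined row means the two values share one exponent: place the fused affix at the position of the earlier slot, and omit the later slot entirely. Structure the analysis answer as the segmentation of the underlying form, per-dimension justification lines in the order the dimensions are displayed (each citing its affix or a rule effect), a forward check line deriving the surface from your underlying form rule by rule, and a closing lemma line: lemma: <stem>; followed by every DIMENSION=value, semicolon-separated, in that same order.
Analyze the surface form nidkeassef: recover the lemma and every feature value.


underlying: nidkeas-s-f
VEL=ki - signalled by the affix -s
NUM=ak - signalled by the affix -f
check: nidkeassf -> nidkeassef
lemma: nidkeas; VEL=ki; NUM=ak


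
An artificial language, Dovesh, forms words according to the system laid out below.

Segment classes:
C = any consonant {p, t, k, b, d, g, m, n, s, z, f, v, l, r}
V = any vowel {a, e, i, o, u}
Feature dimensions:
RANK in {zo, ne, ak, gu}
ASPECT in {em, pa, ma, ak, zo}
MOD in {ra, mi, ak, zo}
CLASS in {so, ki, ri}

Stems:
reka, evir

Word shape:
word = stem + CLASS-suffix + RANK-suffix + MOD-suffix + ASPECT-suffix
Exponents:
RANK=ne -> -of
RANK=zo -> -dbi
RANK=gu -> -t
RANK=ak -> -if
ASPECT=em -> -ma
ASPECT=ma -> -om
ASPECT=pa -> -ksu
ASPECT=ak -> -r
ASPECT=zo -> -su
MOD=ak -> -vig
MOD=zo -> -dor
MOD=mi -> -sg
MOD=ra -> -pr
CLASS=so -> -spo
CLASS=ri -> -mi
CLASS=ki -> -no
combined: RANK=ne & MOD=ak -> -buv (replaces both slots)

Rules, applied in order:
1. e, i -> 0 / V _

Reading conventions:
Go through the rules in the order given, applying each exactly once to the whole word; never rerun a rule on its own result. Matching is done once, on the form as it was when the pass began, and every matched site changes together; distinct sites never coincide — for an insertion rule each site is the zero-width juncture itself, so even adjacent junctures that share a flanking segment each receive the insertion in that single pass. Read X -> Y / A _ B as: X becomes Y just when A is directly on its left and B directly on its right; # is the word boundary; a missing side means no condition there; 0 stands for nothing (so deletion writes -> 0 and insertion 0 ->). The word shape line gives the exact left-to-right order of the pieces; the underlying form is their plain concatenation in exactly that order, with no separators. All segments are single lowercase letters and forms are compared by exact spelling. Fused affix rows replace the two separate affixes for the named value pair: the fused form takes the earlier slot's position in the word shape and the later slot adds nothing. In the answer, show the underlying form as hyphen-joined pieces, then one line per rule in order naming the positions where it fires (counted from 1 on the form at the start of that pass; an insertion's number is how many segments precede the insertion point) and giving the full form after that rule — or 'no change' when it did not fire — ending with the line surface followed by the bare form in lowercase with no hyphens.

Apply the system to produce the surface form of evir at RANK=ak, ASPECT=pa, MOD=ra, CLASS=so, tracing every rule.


underlying: evir-spo-if-pr-ksu
1. e, i -> 0 / V _: fires at position(s) 8: evirspofprksu
surface: evirspofprksu
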